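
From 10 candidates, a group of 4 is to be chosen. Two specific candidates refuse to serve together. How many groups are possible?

182

All 4-subsets: C(10,4) = 210. Those containing both fixed elements: C(8,2) = 28.
210 − 28 = 182.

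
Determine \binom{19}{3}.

969

C(19,3) = (19·18·17) / 3! = 5814 / 6 = 969.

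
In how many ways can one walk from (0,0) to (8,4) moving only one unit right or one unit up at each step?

Each path is a sequence of 12 steps with 8 rights: C(12,8) = 495.

495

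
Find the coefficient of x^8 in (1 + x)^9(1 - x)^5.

Coefficient of x^8 = Σ_{j} C(9,j)·1^j·C(5,8-j)·(-1)^(8-j) for j from 3 to 8.
= (-84) + 630 + (-1260) + 840 + (-180) + 9 = -45.

-45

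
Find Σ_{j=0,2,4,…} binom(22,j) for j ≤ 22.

2097152

Even-j terms of row 22 sum to 2^21 = 2097152.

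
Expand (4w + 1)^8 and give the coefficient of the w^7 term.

131072

The general term is C(8,j)·(4w)^j·(1)^(8-j); the w^7 term has j = 7.
C(8,7) = 8.
Coefficient = C(8,7) · 4^7 = 8 · 16384 = 131072.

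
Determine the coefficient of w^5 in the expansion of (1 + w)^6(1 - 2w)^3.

Coefficient of w^5 = Σ_{j} C(6,j)·1^j·C(3,5-j)·(-2)^(5-j) for j from 2 to 5.
= (-120) + 240 + (-90) + 6 = 36.

36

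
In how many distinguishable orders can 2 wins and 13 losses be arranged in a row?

Choose positions for the wins: C(15,2) = 105.

105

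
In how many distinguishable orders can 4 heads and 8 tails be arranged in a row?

495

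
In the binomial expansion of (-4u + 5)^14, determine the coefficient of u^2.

355468750000

The general term is C(14,j)·(-4u)^j·(5)^(14-j); the u^2 term has j = 2.
C(14,2) = 91.
Coefficient = C(14,2) · (-4)^2 · 5^12 = 91 · 16 · 244140625 = 355468750000.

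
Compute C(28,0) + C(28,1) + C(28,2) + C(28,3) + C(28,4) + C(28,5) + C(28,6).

499178

1 + 28 + 378 + 3276 + 20475 + 98280 + 376740 = 499178.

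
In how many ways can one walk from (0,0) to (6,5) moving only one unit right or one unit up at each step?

462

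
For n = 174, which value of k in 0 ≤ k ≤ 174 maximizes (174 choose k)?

C(174,k) is maximized at k = 174/2 = 87.

87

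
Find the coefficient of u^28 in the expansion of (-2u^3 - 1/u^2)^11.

General term: C(11,j)·(-2u^3)^j·(-1/u^2)^(11-j), with u-exponent 3j − 2(11−j) = 5j − 22.
Set 5j − 22 = 28: j = 10.
C(11,10) = 11; (-2)^10 = 1024; (-1)^1 = -1.
Coefficient = 11 · 1024 · (-1) = -11264.

-11264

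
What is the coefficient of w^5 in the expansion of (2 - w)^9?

The general term is C(9,j)·(2)^j·(-w)^(9-j); the w^5 term has j = 4.
C(9,4) = 126.
Coefficient = C(9,4) · 2^4 · (-1)^5 = 126 · 16 · (-1) = -2016.

-2016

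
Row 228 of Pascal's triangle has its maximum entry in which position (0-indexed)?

C(228,r) is maximized at r = 228/2 = 114.

114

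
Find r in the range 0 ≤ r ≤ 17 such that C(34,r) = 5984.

C(34,r) increases on 0 ≤ r ≤ 17. C(34,2) = 561 and C(34,3) = 5984, so r = 3.

3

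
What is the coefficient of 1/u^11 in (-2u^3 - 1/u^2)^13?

-2288

General term: C(13,j)·(-2u^3)^j·(-1/u^2)^(13-j), with u-exponent 3j − 2(13−j) = 5j − 26.
Set 5j − 26 = -11: j = 3.
C(13,3) = 286; (-2)^3 = -8; (-1)^10 = 1.
Coefficient = 286 · (-8) · 1 = -2288.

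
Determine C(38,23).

15471286560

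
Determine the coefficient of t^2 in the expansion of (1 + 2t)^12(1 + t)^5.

394

Coefficient of t^2 = Σ_{j} C(12,j)·2^j·C(5,2-j)·1^(2-j) for j from 0 to 2.
= 10 + 120 + 264 = 394.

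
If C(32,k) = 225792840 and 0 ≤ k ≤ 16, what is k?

12

C(32,k) increases on 0 ≤ k ≤ 16. C(32,11) = 129024480 and C(32,12) = 225792840, so k = 12.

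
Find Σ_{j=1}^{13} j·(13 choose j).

Differentiating (1+x)^13 and setting x=1: Σ j·C(13,j) = 13·2^12 = 53248.

53248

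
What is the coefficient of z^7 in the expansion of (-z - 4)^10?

The general term is C(10,j)·(-z)^j·(-4)^(10-j); the z^7 term has j = 7.
C(10,7) = 120.
Coefficient = C(10,7) · (-1)^7 · (-4)^3 = 120 · (-1) · (-64) = 7680.

7680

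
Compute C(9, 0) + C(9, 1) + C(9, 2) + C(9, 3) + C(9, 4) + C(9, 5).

1 + 9 + 36 + 84 + 126 + 126 = 382.

382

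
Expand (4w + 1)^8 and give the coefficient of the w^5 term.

The general term is C(8,j)·(4w)^j·(1)^(8-j); the w^5 term has j = 5.
C(8,5) = 56.
Coefficient = C(8,5) · 4^5 = 56 · 1024 = 57344.

57344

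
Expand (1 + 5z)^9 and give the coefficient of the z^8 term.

The general term is C(9,j)·(1)^j·(5z)^(9-j); the z^8 term has j = 1.
C(9,1) = 9.
Coefficient = C(9,1) · 5^8 = 9 · 390625 = 3515625.

3515625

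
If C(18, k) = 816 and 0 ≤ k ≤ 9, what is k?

C(18,k) increases on 0 ≤ k ≤ 9. C(18,2) = 153 and C(18,3) = 816, so k = 3.

3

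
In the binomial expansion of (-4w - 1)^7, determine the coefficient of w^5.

-21504

The general term is C(7,j)·(-4w)^j·(-1)^(7-j); the w^5 term has j = 5.
C(7,5) = 21.
Coefficient = C(7,5) · (-4)^5 = 21 · (-1024) = -21504.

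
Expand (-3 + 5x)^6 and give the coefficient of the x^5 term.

-56250

The general term is C(6,j)·(-3)^j·(5x)^(6-j); the x^5 term has j = 1.
C(6,1) = 6.
Coefficient = C(6,1) · (-3)^1 · 5^5 = 6 · (-3) · 3125 = -56250.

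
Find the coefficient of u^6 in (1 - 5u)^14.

46921875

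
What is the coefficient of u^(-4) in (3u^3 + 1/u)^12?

General term: C(12,j)·(3u^3)^j·(1/u)^(12-j), with u-exponent 3j − 1(12−j) = 4j − 12.
Set 4j − 12 = -4: j = 2.
C(12,2) = 66; 3^2 = 9; 1^10 = 1.
Coefficient = 66 · 9 · 1 = 594.

594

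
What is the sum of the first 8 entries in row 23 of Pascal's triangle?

1 + 23 + 253 + 1771 + 8855 + 33649 + 100947 + 245157 = 390656.

390656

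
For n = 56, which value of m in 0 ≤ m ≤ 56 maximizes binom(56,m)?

28

C(56,m) is maximized at m = 56/2 = 28.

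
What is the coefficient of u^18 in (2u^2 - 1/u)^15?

2795520

General term: C(15,j)·(2u^2)^j·(-1/u)^(15-j), with u-exponent 2j − 1(15−j) = 3j − 15.
Set 3j − 15 = 18: j = 11.
C(15,11) = 1365; 2^11 = 2048; (-1)^4 = 1.
Coefficient = 1365 · 2048 · 1 = 2795520.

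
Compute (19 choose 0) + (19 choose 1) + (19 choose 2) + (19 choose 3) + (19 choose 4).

5036

1 + 19 + 171 + 969 + 3876 = 5036.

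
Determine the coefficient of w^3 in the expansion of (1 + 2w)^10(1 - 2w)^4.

-32

Coefficient of w^3 = Σ_{j} C(10,j)·2^j·C(4,3-j)·(-2)^(3-j) for j from 0 to 3.
= (-32) + 480 + (-1440) + 960 = -32.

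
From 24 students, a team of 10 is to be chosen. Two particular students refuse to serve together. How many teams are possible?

1641486

All 10-subsets: C(24,10) = 1961256. Those containing both fixed elements: C(22,8) = 319770.
1961256 − 319770 = 1641486.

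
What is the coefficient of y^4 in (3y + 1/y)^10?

General term: C(10,j)·(3y)^j·(1/y)^(10-j), with y-exponent 1j − 1(10−j) = 2j − 10.
Set 2j − 10 = 4: j = 7.
C(10,7) = 120; 3^7 = 2187; 1^3 = 1.
Coefficient = 120 · 2187 · 1 = 262440.

262440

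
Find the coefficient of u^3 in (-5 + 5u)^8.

The general term is C(8,j)·(-5)^j·(5u)^(8-j); the u^3 term has j = 5.
C(8,5) = 56.
Coefficient = C(8,5) · (-5)^5 · 5^3 = 56 · (-3125) · 125 = -21875000.

-21875000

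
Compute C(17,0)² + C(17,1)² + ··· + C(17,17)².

2333606220

Σ C(17,k)² is the coefficient of x^17 in (1+x)^17(1+x)^17 = (1+x)^34, i.e. C(34,17) = 2333606220.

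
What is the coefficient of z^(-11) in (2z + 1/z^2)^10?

General term: C(10,j)·(2z)^j·(1/z^2)^(10-j), with z-exponent 1j − 2(10−j) = 3j − 20.
Set 3j − 20 = -11: j = 3.
C(10,3) = 120; 2^3 = 8; 1^7 = 1.
Coefficient = 120 · 8 · 1 = 960.

960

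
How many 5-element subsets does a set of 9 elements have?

126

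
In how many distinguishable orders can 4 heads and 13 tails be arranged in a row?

2380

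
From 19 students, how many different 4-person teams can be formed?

3876

This is C(19,4) = 3876.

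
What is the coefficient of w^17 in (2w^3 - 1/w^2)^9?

General term: C(9,j)·(2w^3)^j·(-1/w^2)^(9-j), with w-exponent 3j − 2(9−j) = 5j − 18.
Set 5j − 18 = 17: j = 7.
C(9,7) = 36; 2^7 = 128; (-1)^2 = 1.
Coefficient = 36 · 128 · 1 = 4608.

4608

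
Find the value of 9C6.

C(9,6) = C(9,3) by symmetry.
C(9,3) = (9·8·7) / 3! = 504 / 6 = 84.

84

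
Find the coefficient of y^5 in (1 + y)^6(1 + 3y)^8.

75714

Coefficient of y^5 = Σ_{j} C(6,j)·1^j·C(8,5-j)·3^(5-j) for j from 0 to 5.
= 13608 + 34020 + 22680 + 5040 + 360 + 6 = 75714.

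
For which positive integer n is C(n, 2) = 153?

18

n(n−1)/2 = 153 ⇒ n(n−1) = 306. Since 18·17 = 306, n = 18.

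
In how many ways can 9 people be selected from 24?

This is C(24,9) = 1307504.

1307504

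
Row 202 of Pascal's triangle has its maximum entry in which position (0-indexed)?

101

C(202,m) is maximized at m = 202/2 = 101.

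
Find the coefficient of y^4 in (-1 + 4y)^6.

3840

The general term is C(6,j)·(-1)^j·(4y)^(6-j); the y^4 term has j = 2.
C(6,2) = 15.
Coefficient = C(6,2) · 4^4 = 15 · 256 = 3840.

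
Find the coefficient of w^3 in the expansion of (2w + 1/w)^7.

General term: C(7,j)·(2w)^j·(1/w)^(7-j), with w-exponent 1j − 1(7−j) = 2j − 7.
Set 2j − 7 = 3: j = 5.
C(7,5) = 21; 2^5 = 32; 1^2 = 1.
Coefficient = 21 · 32 · 1 = 672.

672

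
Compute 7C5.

21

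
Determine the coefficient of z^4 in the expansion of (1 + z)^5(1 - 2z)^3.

Coefficient of z^4 = Σ_{j} C(5,j)·1^j·C(3,4-j)·(-2)^(4-j) for j from 1 to 4.
= (-40) + 120 + (-60) + 5 = 25.

25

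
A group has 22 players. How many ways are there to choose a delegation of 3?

1540

This is C(22,3) = 1540.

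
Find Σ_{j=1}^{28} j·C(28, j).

3758096384

Differentiating (1+x)^28 and setting x=1: Σ j·C(28,j) = 28·2^27 = 3758096384.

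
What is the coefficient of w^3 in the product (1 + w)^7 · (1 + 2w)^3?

253

Coefficient of w^3 = Σ_{j} C(7,j)·1^j·C(3,3-j)·2^(3-j) for j from 0 to 3.
= 8 + 84 + 126 + 35 = 253.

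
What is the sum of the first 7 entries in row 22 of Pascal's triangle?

110056

1 + 22 + 231 + 1540 + 7315 + 26334 + 74613 = 110056.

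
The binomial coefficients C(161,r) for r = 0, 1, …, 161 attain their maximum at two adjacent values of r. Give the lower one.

For odd n = 161, C(161,r) peaks at r = (n−1)/2 and (n+1)/2; the lower is 80.

80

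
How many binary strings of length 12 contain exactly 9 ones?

220

Choose the 9 positions: C(12,9) = 220.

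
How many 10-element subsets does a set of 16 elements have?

C(16,10) = C(16,6) by symmetry.
C(16,6) = (16·15·14·13·12·11) / 6! = 5765760 / 720 = 8008.

8008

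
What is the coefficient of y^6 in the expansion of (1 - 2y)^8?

The general term is C(8,j)·(1)^j·(-2y)^(8-j); the y^6 term has j = 2.
C(8,2) = 28.
Coefficient = C(8,2) · (-2)^6 = 28 · 64 = 1792.

1792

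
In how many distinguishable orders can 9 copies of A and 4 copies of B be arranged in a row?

Choose positions for the A's: C(13,9) = 715.

715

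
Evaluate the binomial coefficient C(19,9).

C(19,9) = (19·18·17·16·15·14·13·12·11) / 9! = 33522128640 / 362880 = 92378.

92378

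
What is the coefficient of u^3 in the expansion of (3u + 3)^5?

The general term is C(5,j)·(3u)^j·(3)^(5-j); the u^3 term has j = 3.
C(5,3) = 10.
Coefficient = C(5,3) · 3^3 · 3^2 = 10 · 27 · 9 = 2430.

2430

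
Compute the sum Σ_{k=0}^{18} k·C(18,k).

2359296

Differentiating (1+x)^18 and setting x=1: Σ k·C(18,k) = 18·2^17 = 2359296.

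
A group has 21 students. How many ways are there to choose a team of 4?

This is C(21,4) = 5985.

5985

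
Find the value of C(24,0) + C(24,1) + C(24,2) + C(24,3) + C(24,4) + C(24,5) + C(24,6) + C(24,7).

1 + 24 + 276 + 2024 + 10626 + 42504 + 134596 + 346104 = 536155.

536155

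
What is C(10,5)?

C(10,5) = (10·9·8·7·6) / 5! = 30240 / 120 = 252.

252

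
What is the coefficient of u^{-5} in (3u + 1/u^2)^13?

General term: C(13,j)·(3u)^j·(1/u^2)^(13-j), with u-exponent 1j − 2(13−j) = 3j − 26.
Set 3j − 26 = -5: j = 7.
C(13,7) = 1716; 3^7 = 2187; 1^6 = 1.
Coefficient = 1716 · 2187 · 1 = 3752892.

3752892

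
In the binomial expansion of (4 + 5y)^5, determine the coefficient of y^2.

16000

The general term is C(5,j)·(4)^j·(5y)^(5-j); the y^2 term has j = 3.
C(5,3) = 10.
Coefficient = C(5,3) · 4^3 · 5^2 = 10 · 64 · 25 = 16000.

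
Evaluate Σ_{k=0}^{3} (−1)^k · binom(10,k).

The partial alternating sum Σ_{k=0}^{3} (−1)^k C(10,k) = (−1)^3 C(9,3) = -84.

-84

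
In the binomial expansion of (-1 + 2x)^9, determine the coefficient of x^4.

-2016

The general term is C(9,j)·(-1)^j·(2x)^(9-j); the x^4 term has j = 5.
C(9,5) = 126.
Coefficient = C(9,5) · (-1)^5 · 2^4 = 126 · (-1) · 16 = -2016.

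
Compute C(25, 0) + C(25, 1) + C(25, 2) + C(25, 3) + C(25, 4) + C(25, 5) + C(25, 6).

245506

1 + 25 + 300 + 2300 + 12650 + 53130 + 177100 = 245506.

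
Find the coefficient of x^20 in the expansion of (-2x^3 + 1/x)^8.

General term: C(8,j)·(-2x^3)^j·(1/x)^(8-j), with x-exponent 3j − 1(8−j) = 4j − 8.
Set 4j − 8 = 20: j = 7.
C(8,7) = 8; (-2)^7 = -128; 1^1 = 1.
Coefficient = 8 · (-128) · 1 = -1024.

-1024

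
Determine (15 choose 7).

6435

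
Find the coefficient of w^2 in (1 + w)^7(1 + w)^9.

120

(1 + w)^7(1 + w)^9 = (1 + w)^16, so the coefficient of w^2 is C(16,2)·1^2 = 120·1 = 120.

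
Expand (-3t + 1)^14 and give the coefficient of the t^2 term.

819

The general term is C(14,j)·(-3t)^j·(1)^(14-j); the t^2 term has j = 2.
C(14,2) = 91.
Coefficient = C(14,2) · (-3)^2 = 91 · 9 = 819.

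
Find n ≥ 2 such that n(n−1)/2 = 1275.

n(n−1)/2 = 1275 ⇒ n(n−1) = 2550. Since 51·50 = 2550, n = 51.

51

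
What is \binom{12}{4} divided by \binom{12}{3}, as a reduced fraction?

9/4

C(n,k+1)/C(n,k) = (n−k)/(k+1) = (12−3)/(3+1) = 9/4.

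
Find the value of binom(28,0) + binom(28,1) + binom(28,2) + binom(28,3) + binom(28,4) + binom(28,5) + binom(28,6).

499178

1 + 28 + 378 + 3276 + 20475 + 98280 + 376740 = 499178.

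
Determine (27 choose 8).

C(27,8) = (27·26·25·24·23·22·21·20) / 8! = 89513424000 / 40320 = 2220075.

2220075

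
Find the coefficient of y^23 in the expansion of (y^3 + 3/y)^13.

General term: C(13,j)·(y^3)^j·(3/y)^(13-j), with y-exponent 3j − 1(13−j) = 4j − 13.
Set 4j − 13 = 23: j = 9.
C(13,9) = 715; 1^9 = 1; 3^4 = 81.
Coefficient = 715 · 1 · 81 = 57915.

57915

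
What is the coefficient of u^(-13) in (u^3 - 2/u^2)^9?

General term: C(9,j)·(u^3)^j·(-2/u^2)^(9-j), with u-exponent 3j − 2(9−j) = 5j − 18.
Set 5j − 18 = -13: j = 1.
C(9,1) = 9; 1^1 = 1; (-2)^8 = 256.
Coefficient = 9 · 1 · 256 = 2304.

2304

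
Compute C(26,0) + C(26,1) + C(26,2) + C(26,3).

1 + 26 + 325 + 2600 = 2952.

2952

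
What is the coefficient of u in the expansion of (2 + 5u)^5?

400

The general term is C(5,j)·(2)^j·(5u)^(5-j); the u^1 term has j = 4.
C(5,4) = 5.
Coefficient = C(5,4) · 2^4 · 5^1 = 5 · 16 · 5 = 400.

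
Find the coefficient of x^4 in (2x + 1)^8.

1120

The general term is C(8,j)·(2x)^j·(1)^(8-j); the x^4 term has j = 4.
C(8,4) = 70.
Coefficient = C(8,4) · 2^4 = 70 · 16 = 1120.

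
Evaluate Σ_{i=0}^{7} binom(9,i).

502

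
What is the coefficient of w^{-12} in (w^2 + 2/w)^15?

245760

General term: C(15,j)·(w^2)^j·(2/w)^(15-j), with w-exponent 2j − 1(15−j) = 3j − 15.
Set 3j − 15 = -12: j = 1.
C(15,1) = 15; 1^1 = 1; 2^14 = 16384.
Coefficient = 15 · 1 · 16384 = 245760.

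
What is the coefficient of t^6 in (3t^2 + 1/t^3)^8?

20412

General term: C(8,j)·(3t^2)^j·(1/t^3)^(8-j), with t-exponent 2j − 3(8−j) = 5j − 24.
Set 5j − 24 = 6: j = 6.
C(8,6) = 28; 3^6 = 729; 1^2 = 1.
Coefficient = 28 · 729 · 1 = 20412.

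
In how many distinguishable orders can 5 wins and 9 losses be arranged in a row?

2002

Choose positions for the wins: C(14,5) = 2002.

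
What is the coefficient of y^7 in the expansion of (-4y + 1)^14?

The general term is C(14,j)·(-4y)^j·(1)^(14-j); the y^7 term has j = 7.
C(14,7) = 3432.
Coefficient = C(14,7) · (-4)^7 = 3432 · (-16384) = -56229888.

-56229888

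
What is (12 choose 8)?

C(12,8) = C(12,4) by symmetry.
C(12,4) = (12·11·10·9) / 4! = 11880 / 24 = 495.

495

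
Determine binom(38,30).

48903492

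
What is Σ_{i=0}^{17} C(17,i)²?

Σ C(17,i)² is the coefficient of x^17 in (1+x)^17(1+x)^17 = (1+x)^34, i.e. C(34,17) = 2333606220.

2333606220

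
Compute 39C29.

C(39,29) = C(39,10) by symmetry.
C(39,10) = (39·38·37·36·35·34·33·32·31·30) / 10! = 2306992893004800 / 3628800 = 635745396.

635745396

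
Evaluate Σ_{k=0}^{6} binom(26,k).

1 + 26 + 325 + 2600 + 14950 + 65780 + 230230 = 313912.

313912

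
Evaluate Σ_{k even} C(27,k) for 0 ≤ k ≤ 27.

67108864

Even-k terms of row 27 sum to 2^26 = 67108864.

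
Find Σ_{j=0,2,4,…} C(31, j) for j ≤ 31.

1073741824

Even-j terms of row 31 sum to 2^30 = 1073741824.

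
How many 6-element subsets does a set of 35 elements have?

C(35,6) = (35·34·33·32·31·30) / 6! = 1168675200 / 720 = 1623160.

1623160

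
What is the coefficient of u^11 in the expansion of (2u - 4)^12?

-98304

The general term is C(12,j)·(2u)^j·(-4)^(12-j); the u^11 term has j = 11.
C(12,11) = 12.
Coefficient = C(12,11) · 2^11 · (-4)^1 = 12 · 2048 · (-4) = -98304.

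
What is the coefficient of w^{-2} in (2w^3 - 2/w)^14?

-5963776

General term: C(14,j)·(2w^3)^j·(-2/w)^(14-j), with w-exponent 3j − 1(14−j) = 4j − 14.
Set 4j − 14 = -2: j = 3.
C(14,3) = 364; 2^3 = 8; (-2)^11 = -2048.
Coefficient = 364 · 8 · (-2048) = -5963776.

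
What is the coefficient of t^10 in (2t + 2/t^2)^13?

106496

General term: C(13,j)·(2t)^j·(2/t^2)^(13-j), with t-exponent 1j − 2(13−j) = 3j − 26.
Set 3j − 26 = 10: j = 12.
C(13,12) = 13; 2^12 = 4096; 2^1 = 2.
Coefficient = 13 · 4096 · 2 = 106496.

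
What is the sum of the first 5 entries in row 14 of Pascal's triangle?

1471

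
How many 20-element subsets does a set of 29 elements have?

10015005

C(29,20) = C(29,9) by symmetry.
C(29,9) = (29·28·27·26·25·24·23·22·21) / 9! = 3634245014400 / 362880 = 10015005.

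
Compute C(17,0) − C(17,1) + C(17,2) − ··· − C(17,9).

-11440

The partial alternating sum Σ_{k=0}^{9} (−1)^k C(17,k) = (−1)^9 C(16,9) = -11440.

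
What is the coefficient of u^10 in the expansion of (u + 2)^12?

264

The general term is C(12,j)·(u)^j·(2)^(12-j); the u^10 term has j = 10.
C(12,10) = 66.
Coefficient = C(12,10) · 2^2 = 66 · 4 = 264.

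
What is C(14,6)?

C(14,6) = (14·13·12·11·10·9) / 6! = 2162160 / 720 = 3003.

3003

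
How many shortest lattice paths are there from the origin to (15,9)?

1307504

Each path is a sequence of 24 steps with 15 rights: C(24,15) = 1307504.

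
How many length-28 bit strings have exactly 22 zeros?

376740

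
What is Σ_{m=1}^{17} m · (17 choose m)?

1114112

Since m·C(17,m) = 17·C(16,m−1), the sum is 17·2^16 = 17·65536 = 1114112.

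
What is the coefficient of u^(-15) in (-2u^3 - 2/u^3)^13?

-5857280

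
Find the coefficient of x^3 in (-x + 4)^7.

-8960

The general term is C(7,j)·(-x)^j·(4)^(7-j); the x^3 term has j = 3.
C(7,3) = 35.
Coefficient = C(7,3) · (-1)^3 · 4^4 = 35 · (-1) · 256 = -8960.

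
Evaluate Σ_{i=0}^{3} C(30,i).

4526

1 + 30 + 435 + 4060 = 4526.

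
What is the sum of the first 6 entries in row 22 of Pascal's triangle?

1 + 22 + 231 + 1540 + 7315 + 26334 = 35443.

35443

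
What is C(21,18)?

1330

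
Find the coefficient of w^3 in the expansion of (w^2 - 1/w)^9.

General term: C(9,j)·(w^2)^j·(-1/w)^(9-j), with w-exponent 2j − 1(9−j) = 3j − 9.
Set 3j − 9 = 3: j = 4.
C(9,4) = 126; 1^4 = 1; (-1)^5 = -1.
Coefficient = 126 · 1 · (-1) = -126.

-126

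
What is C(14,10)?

C(14,10) = C(14,4) by symmetry.
C(14,4) = (14·13·12·11) / 4! = 24024 / 24 = 1001.

1001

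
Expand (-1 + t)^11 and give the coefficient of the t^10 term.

-11

The general term is C(11,j)·(-1)^j·(t)^(11-j); the t^10 term has j = 1.
C(11,1) = 11.
Coefficient = C(11,1) · (-1)^1 = 11 · (-1) = -11.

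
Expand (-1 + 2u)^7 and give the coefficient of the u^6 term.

-448

The general term is C(7,j)·(-1)^j·(2u)^(7-j); the u^6 term has j = 1.
C(7,1) = 7.
Coefficient = C(7,1) · (-1)^1 · 2^6 = 7 · (-1) · 64 = -448.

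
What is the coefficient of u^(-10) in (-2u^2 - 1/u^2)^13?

General term: C(13,j)·(-2u^2)^j·(-1/u^2)^(13-j), with u-exponent 2j − 2(13−j) = 4j − 26.
Set 4j − 26 = -10: j = 4.
C(13,4) = 715; (-2)^4 = 16; (-1)^9 = -1.
Coefficient = 715 · 16 · (-1) = -11440.

-11440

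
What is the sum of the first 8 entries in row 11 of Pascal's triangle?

1816

1 + 11 + 55 + 165 + 330 + 462 + 462 + 330 = 1816.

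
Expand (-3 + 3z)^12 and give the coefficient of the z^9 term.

The general term is C(12,j)·(-3)^j·(3z)^(12-j); the z^9 term has j = 3.
C(12,3) = 220.
Coefficient = C(12,3) · (-3)^3 · 3^9 = 220 · (-27) · 19683 = -116917020.

-116917020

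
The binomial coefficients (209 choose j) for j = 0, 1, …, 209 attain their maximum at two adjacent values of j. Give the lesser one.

For odd n = 209, C(209,j) peaks at j = (n−1)/2 and (n+1)/2; the lesser is 104.

104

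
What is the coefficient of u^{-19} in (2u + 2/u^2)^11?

22528

General term: C(11,j)·(2u)^j·(2/u^2)^(11-j), with u-exponent 1j − 2(11−j) = 3j − 22.
Set 3j − 22 = -19: j = 1.
C(11,1) = 11; 2^1 = 2; 2^10 = 1024.
Coefficient = 11 · 2 · 1024 = 22528.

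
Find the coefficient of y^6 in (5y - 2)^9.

-10500000

The general term is C(9,j)·(5y)^j·(-2)^(9-j); the y^6 term has j = 6.
C(9,6) = 84.
Coefficient = C(9,6) · 5^6 · (-2)^3 = 84 · 15625 · (-8) = -10500000.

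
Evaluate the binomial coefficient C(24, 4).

10626

C(24,4) = (24·23·22·21) / 4! = 255024 / 24 = 10626.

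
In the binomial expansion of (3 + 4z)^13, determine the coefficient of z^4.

3602776320

The general term is C(13,j)·(3)^j·(4z)^(13-j); the z^4 term has j = 9.
C(13,9) = 715.
Coefficient = C(13,9) · 3^9 · 4^4 = 715 · 19683 · 256 = 3602776320.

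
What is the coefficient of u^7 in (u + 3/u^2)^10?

General term: C(10,j)·(u)^j·(3/u^2)^(10-j), with u-exponent 1j − 2(10−j) = 3j − 20.
Set 3j − 20 = 7: j = 9.
C(10,9) = 10; 1^9 = 1; 3^1 = 3.
Coefficient = 10 · 1 · 3 = 30.

30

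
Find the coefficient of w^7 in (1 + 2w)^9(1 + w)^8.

329024

Coefficient of w^7 = Σ_{j} C(9,j)·2^j·C(8,7-j)·1^(7-j) for j from 0 to 7.
= 8 + 504 + 8064 + 47040 + 112896 + 112896 + 43008 + 4608 = 329024.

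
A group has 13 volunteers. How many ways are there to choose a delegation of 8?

This is C(13,8) = 1287.

1287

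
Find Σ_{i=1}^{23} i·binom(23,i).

Since i·C(23,i) = 23·C(22,i−1), the sum is 23·2^22 = 23·4194304 = 96468992.

96468992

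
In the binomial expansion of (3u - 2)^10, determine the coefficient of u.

-15360

The general term is C(10,j)·(3u)^j·(-2)^(10-j); the u^1 term has j = 1.
C(10,1) = 10.
Coefficient = C(10,1) · 3^1 · (-2)^9 = 10 · 3 · (-512) = -15360.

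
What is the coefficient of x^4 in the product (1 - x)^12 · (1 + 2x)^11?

Coefficient of x^4 = Σ_{j} C(12,j)·(-1)^j·C(11,4-j)·2^(4-j) for j from 0 to 4.
= 5280 + (-15840) + 14520 + (-4840) + 495 = -385.

-385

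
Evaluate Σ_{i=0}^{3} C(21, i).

1562

1 + 21 + 210 + 1330 = 1562.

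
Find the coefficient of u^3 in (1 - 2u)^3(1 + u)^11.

-41

Coefficient of u^3 = Σ_{j} C(3,j)·(-2)^j·C(11,3-j)·1^(3-j) for j from 0 to 3.
= 165 + (-330) + 132 + (-8) = -41.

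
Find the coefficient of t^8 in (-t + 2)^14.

192192

The general term is C(14,j)·(-t)^j·(2)^(14-j); the t^8 term has j = 8.
C(14,8) = 3003.
Coefficient = C(14,8) · 2^6 = 3003 · 64 = 192192.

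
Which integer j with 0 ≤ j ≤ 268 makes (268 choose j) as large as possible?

C(268,j) is maximized at j = 268/2 = 134.

134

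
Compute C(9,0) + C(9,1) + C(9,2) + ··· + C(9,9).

512

The entries of row 9 sum to 2^9 = 512.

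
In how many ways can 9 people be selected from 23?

This is C(23,9) = 817190.

817190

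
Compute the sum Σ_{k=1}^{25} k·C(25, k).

419430400

Differentiating (1+x)^25 and setting x=1: Σ k·C(25,k) = 25·2^24 = 419430400.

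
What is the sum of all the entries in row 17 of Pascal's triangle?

The entries of row 17 sum to 2^17 = 131072.

131072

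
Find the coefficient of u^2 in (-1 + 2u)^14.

364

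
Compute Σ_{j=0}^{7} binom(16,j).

1 + 16 + 120 + 560 + 1820 + 4368 + 8008 + 11440 = 26333.

26333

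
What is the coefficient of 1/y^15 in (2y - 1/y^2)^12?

-1760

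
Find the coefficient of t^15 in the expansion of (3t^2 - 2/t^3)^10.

-393660

General term: C(10,j)·(3t^2)^j·(-2/t^3)^(10-j), with t-exponent 2j − 3(10−j) = 5j − 30.
Set 5j − 30 = 15: j = 9.
C(10,9) = 10; 3^9 = 19683; (-2)^1 = -2.
Coefficient = 10 · 19683 · (-2) = -393660.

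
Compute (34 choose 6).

1344904

C(34,6) = (34·33·32·31·30·29) / 6! = 968330880 / 720 = 1344904.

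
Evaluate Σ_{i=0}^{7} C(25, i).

726206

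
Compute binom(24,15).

1307504

C(24,15) = C(24,9) by symmetry.
C(24,9) = (24·23·22·21·20·19·18·17·16) / 9! = 474467051520 / 362880 = 1307504.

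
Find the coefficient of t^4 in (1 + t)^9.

The general term is C(9,j)·(1)^j·(t)^(9-j); the t^4 term has j = 5.
C(9,5) = 126.
Coefficient = C(9,5) = 126.

126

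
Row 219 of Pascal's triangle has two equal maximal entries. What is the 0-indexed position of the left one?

109

For odd n = 219, C(219,j) peaks at j = (n−1)/2 and (n+1)/2; the smaller is 109.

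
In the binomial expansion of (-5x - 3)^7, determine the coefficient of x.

-25515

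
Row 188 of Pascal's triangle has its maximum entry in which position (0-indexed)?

94

C(188,m) is maximized at m = 188/2 = 94.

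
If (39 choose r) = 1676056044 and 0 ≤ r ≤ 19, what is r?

C(39,r) increases on 0 ≤ r ≤ 19. C(39,10) = 635745396 and C(39,11) = 1676056044, so r = 11.

11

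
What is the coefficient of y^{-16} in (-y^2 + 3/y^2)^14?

-64481508

General term: C(14,j)·(-y^2)^j·(3/y^2)^(14-j), with y-exponent 2j − 2(14−j) = 4j − 28.
Set 4j − 28 = -16: j = 3.
C(14,3) = 364; (-1)^3 = -1; 3^11 = 177147.
Coefficient = 364 · (-1) · 177147 = -64481508.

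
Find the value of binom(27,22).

80730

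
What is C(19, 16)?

969

C(19,16) = C(19,3) by symmetry.
C(19,3) = (19·18·17) / 3! = 5814 / 6 = 969.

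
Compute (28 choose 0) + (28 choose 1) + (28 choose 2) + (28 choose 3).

1 + 28 + 378 + 3276 = 3683.

3683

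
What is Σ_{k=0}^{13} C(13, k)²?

10400600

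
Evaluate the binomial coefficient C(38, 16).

22239974430

C(38,16) = (38·37·36·35·34·33·32·31·30·29·28·27·26·25·24·23) / 16! = 465322312113382563840000 / 20922789888000 = 22239974430.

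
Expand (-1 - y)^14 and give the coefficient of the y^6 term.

The general term is C(14,j)·(-1)^j·(-y)^(14-j); the y^6 term has j = 8.
C(14,8) = 3003.
Coefficient = C(14,8) = 3003.

3003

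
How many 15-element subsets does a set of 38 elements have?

15471286560

C(38,15) = (38·37·36·35·34·33·32·31·30·29·28·27·26·25·24) / 15! = 20231404874494894080000 / 1307674368000 = 15471286560.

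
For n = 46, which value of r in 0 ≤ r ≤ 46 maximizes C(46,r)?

23

C(46,r) is maximized at r = 46/2 = 23.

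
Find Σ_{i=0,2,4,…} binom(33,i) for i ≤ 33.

Half of (1+1)^33 + (1−1)^33 gives the even-index sum: 2^32 = 4294967296.

4294967296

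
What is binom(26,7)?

657800

C(26,7) = (26·25·24·23·22·21·20) / 7! = 3315312000 / 5040 = 657800.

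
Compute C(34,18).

C(34,18) = C(34,16) by symmetry.
C(34,16) = (34·33·32·31·30·29·28·27·26·25·24·23·22·21·20·19) / 16! = 46113021921146019840000 / 20922789888000 = 2203961430.

2203961430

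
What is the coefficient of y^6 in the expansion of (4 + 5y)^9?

The general term is C(9,j)·(4)^j·(5y)^(9-j); the y^6 term has j = 3.
C(9,3) = 84.
Coefficient = C(9,3) · 4^3 · 5^6 = 84 · 64 · 15625 = 84000000.

84000000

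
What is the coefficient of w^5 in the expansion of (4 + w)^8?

The general term is C(8,j)·(4)^j·(w)^(8-j); the w^5 term has j = 3.
C(8,3) = 56.
Coefficient = C(8,3) · 4^3 = 56 · 64 = 3584.

3584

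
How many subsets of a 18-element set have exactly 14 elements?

Choose the 14 positions: C(18,14) = 3060.

3060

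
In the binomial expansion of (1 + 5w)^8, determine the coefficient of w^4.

43750

The general term is C(8,j)·(1)^j·(5w)^(8-j); the w^4 term has j = 4.
C(8,4) = 70.
Coefficient = C(8,4) · 5^4 = 70 · 625 = 43750.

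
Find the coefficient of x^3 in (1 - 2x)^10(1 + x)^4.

-356

Coefficient of x^3 = Σ_{j} C(10,j)·(-2)^j·C(4,3-j)·1^(3-j) for j from 0 to 3.
= 4 + (-120) + 720 + (-960) = -356.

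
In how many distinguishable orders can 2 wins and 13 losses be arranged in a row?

Choose positions for the wins: C(15,2) = 105.

105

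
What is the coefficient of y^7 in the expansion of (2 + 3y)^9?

The general term is C(9,j)·(2)^j·(3y)^(9-j); the y^7 term has j = 2.
C(9,2) = 36.
Coefficient = C(9,2) · 2^2 · 3^7 = 36 · 4 · 2187 = 314928.

314928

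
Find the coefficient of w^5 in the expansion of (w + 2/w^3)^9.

General term: C(9,j)·(w)^j·(2/w^3)^(9-j), with w-exponent 1j − 3(9−j) = 4j − 27.
Set 4j − 27 = 5: j = 8.
C(9,8) = 9; 1^8 = 1; 2^1 = 2.
Coefficient = 9 · 1 · 2 = 18.

18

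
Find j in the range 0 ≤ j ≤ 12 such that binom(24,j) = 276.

2

C(24,j) increases on 0 ≤ j ≤ 12. C(24,1) = 24 and C(24,2) = 276, so j = 2.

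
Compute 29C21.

C(29,21) = C(29,8) by symmetry.
C(29,8) = (29·28·27·26·25·24·23·22) / 8! = 173059286400 / 40320 = 4292145.

4292145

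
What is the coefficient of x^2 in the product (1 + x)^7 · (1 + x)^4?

55

(1 + x)^7(1 + x)^4 = (1 + x)^11, so the coefficient of x^2 is C(11,2)·1^2 = 55·1 = 55.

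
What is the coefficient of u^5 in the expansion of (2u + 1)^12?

The general term is C(12,j)·(2u)^j·(1)^(12-j); the u^5 term has j = 5.
C(12,5) = 792.
Coefficient = C(12,5) · 2^5 = 792 · 32 = 25344.

25344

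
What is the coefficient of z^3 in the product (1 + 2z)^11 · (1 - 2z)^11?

0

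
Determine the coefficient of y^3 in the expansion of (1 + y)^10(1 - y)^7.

-20

Coefficient of y^3 = Σ_{j} C(10,j)·1^j·C(7,3-j)·(-1)^(3-j) for j from 0 to 3.
= (-35) + 210 + (-315) + 120 = -20.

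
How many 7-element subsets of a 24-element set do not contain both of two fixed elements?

319770

All 7-subsets: C(24,7) = 346104. Those containing both fixed elements: C(22,5) = 26334.
346104 − 26334 = 319770.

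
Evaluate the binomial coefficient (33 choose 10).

C(33,10) = (33·32·31·30·29·28·27·26·25·24) / 10! = 335885501952000 / 3628800 = 92561040.

92561040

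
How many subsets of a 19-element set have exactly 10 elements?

92378

Choose the 10 positions: C(19,10) = 92378.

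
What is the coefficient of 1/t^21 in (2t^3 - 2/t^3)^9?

4608

General term: C(9,j)·(2t^3)^j·(-2/t^3)^(9-j), with t-exponent 3j − 3(9−j) = 6j − 27.
Set 6j − 27 = -21: j = 1.
C(9,1) = 9; 2^1 = 2; (-2)^8 = 256.
Coefficient = 9 · 2 · 256 = 4608.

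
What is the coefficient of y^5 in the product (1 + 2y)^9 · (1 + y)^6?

Coefficient of y^5 = Σ_{j} C(9,j)·2^j·C(6,5-j)·1^(5-j) for j from 0 to 5.
= 6 + 270 + 2880 + 10080 + 12096 + 4032 = 29364.

29364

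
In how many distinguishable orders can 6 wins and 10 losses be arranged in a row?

Choose positions for the wins: C(16,6) = 8008.

8008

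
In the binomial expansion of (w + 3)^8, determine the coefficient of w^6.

252

The general term is C(8,j)·(w)^j·(3)^(8-j); the w^6 term has j = 6.
C(8,6) = 28.
Coefficient = C(8,6) · 3^2 = 28 · 9 = 252.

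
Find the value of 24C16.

735471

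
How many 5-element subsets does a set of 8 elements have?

56

C(8,5) = C(8,3) by symmetry.
C(8,3) = (8·7·6) / 3! = 336 / 6 = 56.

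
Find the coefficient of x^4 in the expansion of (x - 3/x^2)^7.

-21

General term: C(7,j)·(x)^j·(-3/x^2)^(7-j), with x-exponent 1j − 2(7−j) = 3j − 14.
Set 3j − 14 = 4: j = 6.
C(7,6) = 7; 1^6 = 1; (-3)^1 = -3.
Coefficient = 7 · 1 · (-3) = -21.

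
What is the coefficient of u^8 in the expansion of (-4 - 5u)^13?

-514800000000

The general term is C(13,j)·(-4)^j·(-5u)^(13-j); the u^8 term has j = 5.
C(13,5) = 1287.
Coefficient = C(13,5) · (-4)^5 · (-5)^8 = 1287 · (-1024) · 390625 = -514800000000.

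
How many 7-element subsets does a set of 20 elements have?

77520

C(20,7) = (20·19·18·17·16·15·14) / 7! = 390700800 / 5040 = 77520.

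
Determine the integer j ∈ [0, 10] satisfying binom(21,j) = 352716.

C(21,j) increases on 0 ≤ j ≤ 10. C(21,9) = 293930 and C(21,10) = 352716, so j = 10.

10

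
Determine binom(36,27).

94143280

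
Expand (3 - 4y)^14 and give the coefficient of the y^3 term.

The general term is C(14,j)·(3)^j·(-4y)^(14-j); the y^3 term has j = 11.
C(14,11) = 364.
Coefficient = C(14,11) · 3^11 · (-4)^3 = 364 · 177147 · (-64) = -4126816512.

-4126816512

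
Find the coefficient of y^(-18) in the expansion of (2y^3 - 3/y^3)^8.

-34992

General term: C(8,j)·(2y^3)^j·(-3/y^3)^(8-j), with y-exponent 3j − 3(8−j) = 6j − 24.
Set 6j − 24 = -18: j = 1.
C(8,1) = 8; 2^1 = 2; (-3)^7 = -2187.
Coefficient = 8 · 2 · (-2187) = -34992.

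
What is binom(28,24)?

20475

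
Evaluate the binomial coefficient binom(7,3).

C(7,3) = (7·6·5) / 3! = 210 / 6 = 35.

35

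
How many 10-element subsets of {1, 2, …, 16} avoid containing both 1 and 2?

All 10-subsets: C(16,10) = 8008. Those containing both fixed elements: C(14,8) = 3003.
8008 − 3003 = 5005.

5005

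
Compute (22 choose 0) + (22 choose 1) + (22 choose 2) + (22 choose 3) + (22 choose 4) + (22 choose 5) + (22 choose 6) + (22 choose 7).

280600

1 + 22 + 231 + 1540 + 7315 + 26334 + 74613 + 170544 = 280600.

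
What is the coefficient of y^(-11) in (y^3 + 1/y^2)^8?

General term: C(8,j)·(y^3)^j·(1/y^2)^(8-j), with y-exponent 3j − 2(8−j) = 5j − 16.
Set 5j − 16 = -11: j = 1.
C(8,1) = 8; 1^1 = 1; 1^7 = 1.
Coefficient = 8 · 1 · 1 = 8.

8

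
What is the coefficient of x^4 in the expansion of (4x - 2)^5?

-2560

The general term is C(5,j)·(4x)^j·(-2)^(5-j); the x^4 term has j = 4.
C(5,4) = 5.
Coefficient = C(5,4) · 4^4 · (-2)^1 = 5 · 256 · (-2) = -2560.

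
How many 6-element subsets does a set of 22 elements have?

74613

C(22,6) = (22·21·20·19·18·17) / 6! = 53721360 / 720 = 74613.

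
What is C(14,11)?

C(14,11) = C(14,3) by symmetry.
C(14,3) = (14·13·12) / 3! = 2184 / 6 = 364.

364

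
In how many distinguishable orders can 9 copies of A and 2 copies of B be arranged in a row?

Choose positions for the A's: C(11,9) = 55.

55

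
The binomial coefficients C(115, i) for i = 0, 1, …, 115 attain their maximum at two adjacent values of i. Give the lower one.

For odd n = 115, C(115,i) peaks at i = (n−1)/2 and (n+1)/2; the lower is 57.

57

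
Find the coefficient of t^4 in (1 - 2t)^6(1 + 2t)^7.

Coefficient of t^4 = Σ_{j} C(6,j)·(-2)^j·C(7,4-j)·2^(4-j) for j from 0 to 4.
= 560 + (-3360) + 5040 + (-2240) + 240 = 240.

240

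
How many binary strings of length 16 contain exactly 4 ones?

1820

Choose the 4 positions: C(16,4) = 1820.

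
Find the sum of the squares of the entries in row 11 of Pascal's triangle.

Σ C(11,r)² is the coefficient of x^11 in (1+x)^11(1+x)^11 = (1+x)^22, i.e. C(22,11) = 705432.

705432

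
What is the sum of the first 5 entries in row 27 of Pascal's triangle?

20854

1 + 27 + 351 + 2925 + 17550 = 20854.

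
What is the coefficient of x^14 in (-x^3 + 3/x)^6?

-18

General term: C(6,j)·(-x^3)^j·(3/x)^(6-j), with x-exponent 3j − 1(6−j) = 4j − 6.
Set 4j − 6 = 14: j = 5.
C(6,5) = 6; (-1)^5 = -1; 3^1 = 3.
Coefficient = 6 · (-1) · 3 = -18.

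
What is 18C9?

C(18,9) = (18·17·16·15·14·13·12·11·10) / 9! = 17643225600 / 362880 = 48620.

48620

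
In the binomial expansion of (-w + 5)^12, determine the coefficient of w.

-585937500

The general term is C(12,j)·(-w)^j·(5)^(12-j); the w^1 term has j = 1.
C(12,1) = 12.
Coefficient = C(12,1) · (-1)^1 · 5^11 = 12 · (-1) · 48828125 = -585937500.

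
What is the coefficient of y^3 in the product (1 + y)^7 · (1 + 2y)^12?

4147

Coefficient of y^3 = Σ_{j} C(7,j)·1^j·C(12,3-j)·2^(3-j) for j from 0 to 3.
= 1760 + 1848 + 504 + 35 = 4147.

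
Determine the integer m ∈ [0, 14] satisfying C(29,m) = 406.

2

C(29,m) increases on 0 ≤ m ≤ 14. C(29,1) = 29 and C(29,2) = 406, so m = 2.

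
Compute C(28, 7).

C(28,7) = (28·27·26·25·24·23·22) / 7! = 5967561600 / 5040 = 1184040.

1184040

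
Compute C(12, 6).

924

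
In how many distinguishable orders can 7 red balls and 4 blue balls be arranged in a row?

Choose positions for the red balls: C(11,7) = 330.

330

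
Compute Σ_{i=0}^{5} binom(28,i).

1 + 28 + 378 + 3276 + 20475 + 98280 = 122438.

122438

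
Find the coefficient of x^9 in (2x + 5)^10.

25600

The general term is C(10,j)·(2x)^j·(5)^(10-j); the x^9 term has j = 9.
C(10,9) = 10.
Coefficient = C(10,9) · 2^9 · 5^1 = 10 · 512 · 5 = 25600.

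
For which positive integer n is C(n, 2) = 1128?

48

n(n−1)/2 = 1128 ⇒ n(n−1) = 2256. Since 48·47 = 2256, n = 48.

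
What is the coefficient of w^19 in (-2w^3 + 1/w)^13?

General term: C(13,j)·(-2w^3)^j·(1/w)^(13-j), with w-exponent 3j − 1(13−j) = 4j − 13.
Set 4j − 13 = 19: j = 8.
C(13,8) = 1287; (-2)^8 = 256; 1^5 = 1.
Coefficient = 1287 · 256 · 1 = 329472.

329472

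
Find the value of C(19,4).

3876

C(19,4) = (19·18·17·16) / 4! = 93024 / 24 = 3876.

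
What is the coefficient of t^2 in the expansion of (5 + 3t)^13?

34277343750

The general term is C(13,j)·(5)^j·(3t)^(13-j); the t^2 term has j = 11.
C(13,11) = 78.
Coefficient = C(13,11) · 5^11 · 3^2 = 78 · 48828125 · 9 = 34277343750.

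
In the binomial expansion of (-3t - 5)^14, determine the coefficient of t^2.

The general term is C(14,j)·(-3t)^j·(-5)^(14-j); the t^2 term has j = 2.
C(14,2) = 91.
Coefficient = C(14,2) · (-3)^2 · (-5)^12 = 91 · 9 · 244140625 = 199951171875.

199951171875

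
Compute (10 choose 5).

C(10,5) = (10·9·8·7·6) / 5! = 30240 / 120 = 252.

252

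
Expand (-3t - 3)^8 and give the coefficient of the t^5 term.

367416

The general term is C(8,j)·(-3t)^j·(-3)^(8-j); the t^5 term has j = 5.
C(8,5) = 56.
Coefficient = C(8,5) · (-3)^5 · (-3)^3 = 56 · (-243) · (-27) = 367416.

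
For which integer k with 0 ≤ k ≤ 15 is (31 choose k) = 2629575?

7

C(31,k) increases on 0 ≤ k ≤ 15. C(31,6) = 736281 and C(31,7) = 2629575, so k = 7.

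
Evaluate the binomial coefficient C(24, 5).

42504

C(24,5) = (24·23·22·21·20) / 5! = 5100480 / 120 = 42504.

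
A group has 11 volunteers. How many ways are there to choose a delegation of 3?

165

This is C(11,3) = 165.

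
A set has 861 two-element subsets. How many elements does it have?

42

n(n−1)/2 = 861 ⇒ n(n−1) = 1722. Since 42·41 = 1722, n = 42.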